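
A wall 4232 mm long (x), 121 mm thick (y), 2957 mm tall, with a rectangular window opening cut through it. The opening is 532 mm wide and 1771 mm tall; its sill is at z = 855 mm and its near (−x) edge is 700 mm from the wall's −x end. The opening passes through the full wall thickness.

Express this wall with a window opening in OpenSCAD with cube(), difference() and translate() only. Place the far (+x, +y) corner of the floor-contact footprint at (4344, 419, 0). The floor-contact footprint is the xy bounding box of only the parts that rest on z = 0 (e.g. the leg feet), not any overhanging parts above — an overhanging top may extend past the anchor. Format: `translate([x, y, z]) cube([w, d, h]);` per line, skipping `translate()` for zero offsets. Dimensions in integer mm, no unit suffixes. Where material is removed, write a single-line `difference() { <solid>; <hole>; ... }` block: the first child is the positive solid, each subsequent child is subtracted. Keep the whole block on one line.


difference() { translate([112, 298, 0]) cube([4232, 121, 2957]); translate([812, 298, 855]) cube([532, 121, 1771]); }


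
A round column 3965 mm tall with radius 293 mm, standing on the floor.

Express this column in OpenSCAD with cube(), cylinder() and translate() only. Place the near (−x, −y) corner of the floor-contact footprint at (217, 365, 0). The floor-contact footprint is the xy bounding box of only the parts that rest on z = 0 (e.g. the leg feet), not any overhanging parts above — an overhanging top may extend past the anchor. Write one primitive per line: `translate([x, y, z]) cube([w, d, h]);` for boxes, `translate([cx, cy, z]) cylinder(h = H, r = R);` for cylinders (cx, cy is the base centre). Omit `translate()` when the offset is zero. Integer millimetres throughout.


translate([510, 658, 0]) cylinder(h = 3965, r = 293);


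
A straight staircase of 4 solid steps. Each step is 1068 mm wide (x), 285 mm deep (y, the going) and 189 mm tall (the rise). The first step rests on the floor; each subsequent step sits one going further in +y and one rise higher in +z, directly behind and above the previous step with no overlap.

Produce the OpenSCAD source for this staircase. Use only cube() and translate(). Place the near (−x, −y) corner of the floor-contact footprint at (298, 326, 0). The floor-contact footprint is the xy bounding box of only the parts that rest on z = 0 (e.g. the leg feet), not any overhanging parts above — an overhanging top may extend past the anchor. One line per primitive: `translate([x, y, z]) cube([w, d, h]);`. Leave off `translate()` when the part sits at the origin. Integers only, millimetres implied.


translate([298, 326, 0]) cube([1068, 285, 189]);
translate([298, 611, 189]) cube([1068, 285, 189]);
translate([298, 896, 378]) cube([1068, 285, 189]);
translate([298, 1181, 567]) cube([1068, 285, 189]);


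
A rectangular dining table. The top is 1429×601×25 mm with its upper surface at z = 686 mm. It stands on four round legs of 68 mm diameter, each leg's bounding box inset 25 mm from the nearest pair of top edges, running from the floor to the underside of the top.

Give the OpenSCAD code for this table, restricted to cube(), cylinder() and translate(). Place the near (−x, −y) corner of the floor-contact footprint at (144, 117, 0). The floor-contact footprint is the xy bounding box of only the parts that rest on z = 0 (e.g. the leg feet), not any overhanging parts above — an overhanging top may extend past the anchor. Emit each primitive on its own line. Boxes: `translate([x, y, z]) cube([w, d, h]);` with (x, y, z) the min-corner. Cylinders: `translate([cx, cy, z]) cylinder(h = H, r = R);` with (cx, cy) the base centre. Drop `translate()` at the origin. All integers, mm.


translate([119, 92, 661]) cube([1429, 601, 25]);
translate([178, 151, 0]) cylinder(h = 661, r = 34);
translate([1489, 151, 0]) cylinder(h = 661, r = 34);
translate([178, 634, 0]) cylinder(h = 661, r = 34);
translate([1489, 634, 0]) cylinder(h = 661, r = 34);


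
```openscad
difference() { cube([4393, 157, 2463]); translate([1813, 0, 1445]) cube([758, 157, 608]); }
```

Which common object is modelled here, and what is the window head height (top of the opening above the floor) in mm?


A wall with a window opening. The window head height is 2053 mm.

A wall with a rectangular opening subtracted — a window. Sill at z = 1445, opening 608 mm tall, so the head is at 1445 + 608 = 2053 mm.


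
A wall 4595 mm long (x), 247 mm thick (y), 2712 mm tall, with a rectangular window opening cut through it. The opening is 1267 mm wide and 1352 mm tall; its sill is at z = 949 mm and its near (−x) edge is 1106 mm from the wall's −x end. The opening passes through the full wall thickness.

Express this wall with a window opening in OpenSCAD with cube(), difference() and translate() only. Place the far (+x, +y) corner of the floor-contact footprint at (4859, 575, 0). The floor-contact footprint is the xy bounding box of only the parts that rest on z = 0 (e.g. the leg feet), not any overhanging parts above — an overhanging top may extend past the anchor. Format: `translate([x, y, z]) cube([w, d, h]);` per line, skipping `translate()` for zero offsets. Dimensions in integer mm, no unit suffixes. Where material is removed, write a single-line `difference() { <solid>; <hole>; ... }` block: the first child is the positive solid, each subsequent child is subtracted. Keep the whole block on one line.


difference() { translate([264, 328, 0]) cube([4595, 247, 2712]); translate([1370, 328, 949]) cube([1267, 247, 1352]); }


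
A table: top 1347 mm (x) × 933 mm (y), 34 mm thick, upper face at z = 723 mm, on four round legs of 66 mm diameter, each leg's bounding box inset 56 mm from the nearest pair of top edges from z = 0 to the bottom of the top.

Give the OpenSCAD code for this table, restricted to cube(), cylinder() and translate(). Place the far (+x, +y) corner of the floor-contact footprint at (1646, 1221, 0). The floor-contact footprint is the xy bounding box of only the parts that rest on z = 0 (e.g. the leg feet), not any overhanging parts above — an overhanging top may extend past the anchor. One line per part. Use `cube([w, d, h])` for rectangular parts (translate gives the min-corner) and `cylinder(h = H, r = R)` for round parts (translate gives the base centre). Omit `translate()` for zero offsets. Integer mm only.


translate([355, 344, 689]) cube([1347, 933, 34]);
translate([444, 433, 0]) cylinder(h = 689, r = 33);
translate([1613, 433, 0]) cylinder(h = 689, r = 33);
translate([444, 1188, 0]) cylinder(h = 689, r = 33);
translate([1613, 1188, 0]) cylinder(h = 689, r = 33);


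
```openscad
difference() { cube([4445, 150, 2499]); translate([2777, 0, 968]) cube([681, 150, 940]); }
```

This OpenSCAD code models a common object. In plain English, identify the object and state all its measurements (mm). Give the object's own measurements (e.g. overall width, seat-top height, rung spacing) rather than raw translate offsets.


A wall 4445 mm long (x), 150 mm thick (y), 2499 mm tall, with a rectangular window opening cut through it. The opening is 681 mm wide and 940 mm tall; its sill is at z = 968 mm and its near (−x) edge is 2777 mm from the wall's −x end. The opening passes through the full wall thickness.


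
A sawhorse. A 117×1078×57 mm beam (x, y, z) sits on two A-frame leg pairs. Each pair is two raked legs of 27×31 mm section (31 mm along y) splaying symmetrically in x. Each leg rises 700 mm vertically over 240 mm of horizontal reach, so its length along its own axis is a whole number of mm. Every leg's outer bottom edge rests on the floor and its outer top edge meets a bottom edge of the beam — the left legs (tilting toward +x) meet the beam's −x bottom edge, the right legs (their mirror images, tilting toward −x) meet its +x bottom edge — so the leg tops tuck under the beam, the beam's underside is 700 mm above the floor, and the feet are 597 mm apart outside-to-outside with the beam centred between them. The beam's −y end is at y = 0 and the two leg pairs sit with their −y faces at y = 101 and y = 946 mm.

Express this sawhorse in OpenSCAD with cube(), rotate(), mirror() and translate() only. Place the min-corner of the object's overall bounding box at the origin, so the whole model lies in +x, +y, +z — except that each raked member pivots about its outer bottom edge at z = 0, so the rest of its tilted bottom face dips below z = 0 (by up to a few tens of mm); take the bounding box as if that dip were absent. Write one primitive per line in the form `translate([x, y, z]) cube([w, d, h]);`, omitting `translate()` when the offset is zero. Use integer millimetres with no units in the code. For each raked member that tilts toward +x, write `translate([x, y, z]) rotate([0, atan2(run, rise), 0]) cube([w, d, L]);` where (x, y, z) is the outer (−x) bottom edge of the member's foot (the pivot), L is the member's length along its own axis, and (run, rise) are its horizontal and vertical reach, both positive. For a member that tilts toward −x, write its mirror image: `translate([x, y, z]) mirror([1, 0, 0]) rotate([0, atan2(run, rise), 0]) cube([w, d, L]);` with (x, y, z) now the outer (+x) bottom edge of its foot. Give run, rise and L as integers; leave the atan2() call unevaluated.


translate([240, 0, 700]) cube([117, 1078, 57]);
translate([0, 101, 0]) rotate([0, atan2(240, 700), 0]) cube([27, 31, 740]);
translate([597, 101, 0]) mirror([1, 0, 0]) rotate([0, atan2(240, 700), 0]) cube([27, 31, 740]);
translate([0, 946, 0]) rotate([0, atan2(240, 700), 0]) cube([27, 31, 740]);
translate([597, 946, 0]) mirror([1, 0, 0]) rotate([0, atan2(240, 700), 0]) cube([27, 31, 740]);


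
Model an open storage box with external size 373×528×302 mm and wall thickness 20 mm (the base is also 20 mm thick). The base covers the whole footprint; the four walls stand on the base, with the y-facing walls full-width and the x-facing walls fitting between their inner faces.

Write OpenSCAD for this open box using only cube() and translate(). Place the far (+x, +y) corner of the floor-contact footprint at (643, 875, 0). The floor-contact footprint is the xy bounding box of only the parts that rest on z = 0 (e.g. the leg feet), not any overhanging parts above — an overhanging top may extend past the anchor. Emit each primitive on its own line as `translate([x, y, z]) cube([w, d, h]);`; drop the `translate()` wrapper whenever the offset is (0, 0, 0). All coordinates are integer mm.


translate([270, 347, 0]) cube([373, 528, 20]);
translate([270, 347, 20]) cube([373, 20, 282]);
translate([270, 855, 20]) cube([373, 20, 282]);
translate([270, 367, 20]) cube([20, 488, 282]);
translate([623, 367, 20]) cube([20, 488, 282]);


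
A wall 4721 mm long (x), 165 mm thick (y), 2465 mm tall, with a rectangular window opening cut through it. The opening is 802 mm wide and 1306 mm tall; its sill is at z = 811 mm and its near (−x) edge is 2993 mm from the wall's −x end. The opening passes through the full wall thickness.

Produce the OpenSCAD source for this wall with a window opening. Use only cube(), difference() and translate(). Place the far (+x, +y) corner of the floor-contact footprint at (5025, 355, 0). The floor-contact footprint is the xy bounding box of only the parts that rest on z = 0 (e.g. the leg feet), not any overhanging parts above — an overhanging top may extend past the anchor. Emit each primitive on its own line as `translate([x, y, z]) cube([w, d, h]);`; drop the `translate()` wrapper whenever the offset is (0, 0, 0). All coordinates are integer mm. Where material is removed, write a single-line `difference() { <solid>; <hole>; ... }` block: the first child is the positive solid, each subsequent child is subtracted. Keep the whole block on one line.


difference() { translate([304, 190, 0]) cube([4721, 165, 2465]); translate([3297, 190, 811]) cube([802, 165, 1306]); }


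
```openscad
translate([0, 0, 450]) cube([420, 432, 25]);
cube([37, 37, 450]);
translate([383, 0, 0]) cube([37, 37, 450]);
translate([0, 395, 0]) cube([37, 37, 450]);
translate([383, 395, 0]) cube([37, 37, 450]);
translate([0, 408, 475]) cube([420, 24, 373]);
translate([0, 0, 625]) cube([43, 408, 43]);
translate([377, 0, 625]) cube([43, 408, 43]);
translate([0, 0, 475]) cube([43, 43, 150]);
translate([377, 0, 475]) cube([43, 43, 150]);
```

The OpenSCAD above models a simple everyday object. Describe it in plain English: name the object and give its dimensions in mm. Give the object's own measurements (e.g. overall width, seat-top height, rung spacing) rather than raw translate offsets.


A chair. The seat is a 420×432×25 mm slab with its top at z = 475 mm, on four 37×37 mm corner legs (flush with the seat edges, standing on z = 0). A flat backrest 24 mm thick, 373 mm tall, spans the full seat width and rises from the seat top along its +y edge, rear face flush with the rear of the seat. Two armrests of 43×43 mm section run along each side from the seat's front edge to the front of the backrest, top faces 193 mm above the seat top and outer faces flush with the seat's x-edges; a 43×43 mm post under the front of each armrest stands on the seat at the front corner.


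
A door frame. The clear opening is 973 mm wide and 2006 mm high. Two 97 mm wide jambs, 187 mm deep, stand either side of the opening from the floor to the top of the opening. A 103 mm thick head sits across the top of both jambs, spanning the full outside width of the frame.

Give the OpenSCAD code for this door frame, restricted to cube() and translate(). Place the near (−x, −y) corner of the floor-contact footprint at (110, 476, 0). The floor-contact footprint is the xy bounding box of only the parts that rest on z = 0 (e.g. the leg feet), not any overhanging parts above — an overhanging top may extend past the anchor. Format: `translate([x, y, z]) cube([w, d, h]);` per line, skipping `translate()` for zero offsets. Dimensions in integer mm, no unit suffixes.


translate([110, 476, 0]) cube([97, 187, 2006]);
translate([1180, 476, 0]) cube([97, 187, 2006]);
translate([110, 476, 2006]) cube([1167, 187, 103]);


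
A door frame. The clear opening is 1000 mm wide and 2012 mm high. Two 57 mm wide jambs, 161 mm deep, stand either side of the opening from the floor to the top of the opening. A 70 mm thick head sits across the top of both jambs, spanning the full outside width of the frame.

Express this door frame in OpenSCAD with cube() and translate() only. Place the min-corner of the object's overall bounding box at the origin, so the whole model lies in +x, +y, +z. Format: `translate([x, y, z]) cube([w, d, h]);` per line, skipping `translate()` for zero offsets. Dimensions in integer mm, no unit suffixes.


cube([57, 161, 2012]);
translate([1057, 0, 0]) cube([57, 161, 2012]);
translate([0, 0, 2012]) cube([1114, 161, 70]);


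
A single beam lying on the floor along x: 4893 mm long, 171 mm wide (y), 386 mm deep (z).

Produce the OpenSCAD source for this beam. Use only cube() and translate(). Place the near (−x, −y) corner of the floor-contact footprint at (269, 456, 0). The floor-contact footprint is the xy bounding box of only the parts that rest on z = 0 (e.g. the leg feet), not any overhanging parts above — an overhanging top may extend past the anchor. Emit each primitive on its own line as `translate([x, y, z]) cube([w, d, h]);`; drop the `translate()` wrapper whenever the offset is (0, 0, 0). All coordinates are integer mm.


translate([269, 456, 0]) cube([4893, 171, 386]);


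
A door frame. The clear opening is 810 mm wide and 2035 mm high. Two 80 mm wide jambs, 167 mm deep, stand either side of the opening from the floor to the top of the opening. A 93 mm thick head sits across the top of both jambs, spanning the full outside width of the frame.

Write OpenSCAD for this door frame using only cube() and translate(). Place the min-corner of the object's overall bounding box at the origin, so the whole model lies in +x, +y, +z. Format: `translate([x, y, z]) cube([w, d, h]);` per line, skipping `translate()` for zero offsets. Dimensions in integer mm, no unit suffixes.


cube([80, 167, 2035]);
translate([890, 0, 0]) cube([80, 167, 2035]);
translate([0, 0, 2035]) cube([970, 167, 93]);


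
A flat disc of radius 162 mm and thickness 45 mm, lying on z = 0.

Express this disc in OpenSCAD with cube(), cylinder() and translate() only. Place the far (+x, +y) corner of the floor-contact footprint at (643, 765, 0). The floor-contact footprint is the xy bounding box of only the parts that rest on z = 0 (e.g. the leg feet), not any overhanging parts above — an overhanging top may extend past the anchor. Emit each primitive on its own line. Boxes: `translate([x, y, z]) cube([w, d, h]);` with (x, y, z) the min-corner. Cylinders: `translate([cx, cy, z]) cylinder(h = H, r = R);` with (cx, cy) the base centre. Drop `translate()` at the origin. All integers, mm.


translate([481, 603, 0]) cylinder(h = 45, r = 162);


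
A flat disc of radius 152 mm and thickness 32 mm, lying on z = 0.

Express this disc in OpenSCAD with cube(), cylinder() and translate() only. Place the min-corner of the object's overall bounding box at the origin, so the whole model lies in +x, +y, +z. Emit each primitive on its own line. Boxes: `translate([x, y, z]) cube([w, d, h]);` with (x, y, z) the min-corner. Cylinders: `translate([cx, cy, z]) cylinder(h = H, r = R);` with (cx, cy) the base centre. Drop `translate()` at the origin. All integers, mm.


translate([152, 152, 0]) cylinder(h = 32, r = 152);


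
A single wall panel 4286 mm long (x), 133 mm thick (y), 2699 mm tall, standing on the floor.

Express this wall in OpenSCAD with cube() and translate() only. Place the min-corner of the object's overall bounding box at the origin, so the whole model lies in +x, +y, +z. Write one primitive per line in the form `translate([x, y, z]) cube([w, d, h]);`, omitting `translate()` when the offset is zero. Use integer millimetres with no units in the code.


cube([4286, 133, 2699]);


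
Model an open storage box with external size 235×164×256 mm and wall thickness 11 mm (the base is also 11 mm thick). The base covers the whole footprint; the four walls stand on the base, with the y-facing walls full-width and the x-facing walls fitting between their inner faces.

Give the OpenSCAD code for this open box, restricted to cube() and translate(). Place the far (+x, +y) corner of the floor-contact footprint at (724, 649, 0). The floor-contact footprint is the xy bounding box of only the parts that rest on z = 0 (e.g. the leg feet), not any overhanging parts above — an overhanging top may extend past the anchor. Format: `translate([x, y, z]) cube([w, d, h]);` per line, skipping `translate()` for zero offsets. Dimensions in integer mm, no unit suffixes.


translate([489, 485, 0]) cube([235, 164, 11]);
translate([489, 485, 11]) cube([235, 11, 245]);
translate([489, 638, 11]) cube([235, 11, 245]);
translate([489, 496, 11]) cube([11, 142, 245]);
translate([713, 496, 11]) cube([11, 142, 245]);


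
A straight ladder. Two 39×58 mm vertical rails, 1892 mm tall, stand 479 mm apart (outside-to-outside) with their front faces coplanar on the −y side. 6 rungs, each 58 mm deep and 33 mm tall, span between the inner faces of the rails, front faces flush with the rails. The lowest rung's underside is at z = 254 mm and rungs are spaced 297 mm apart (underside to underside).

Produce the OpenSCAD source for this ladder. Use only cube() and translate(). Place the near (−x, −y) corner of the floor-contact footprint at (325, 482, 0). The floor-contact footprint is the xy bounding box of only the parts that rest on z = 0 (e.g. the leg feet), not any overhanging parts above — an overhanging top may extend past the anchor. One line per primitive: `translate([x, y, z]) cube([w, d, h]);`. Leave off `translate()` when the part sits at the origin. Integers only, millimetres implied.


translate([325, 482, 0]) cube([39, 58, 1892]);
translate([765, 482, 0]) cube([39, 58, 1892]);
translate([364, 482, 254]) cube([401, 58, 33]);
translate([364, 482, 551]) cube([401, 58, 33]);
translate([364, 482, 848]) cube([401, 58, 33]);
translate([364, 482, 1145]) cube([401, 58, 33]);
translate([364, 482, 1442]) cube([401, 58, 33]);
translate([364, 482, 1739]) cube([401, 58, 33]);


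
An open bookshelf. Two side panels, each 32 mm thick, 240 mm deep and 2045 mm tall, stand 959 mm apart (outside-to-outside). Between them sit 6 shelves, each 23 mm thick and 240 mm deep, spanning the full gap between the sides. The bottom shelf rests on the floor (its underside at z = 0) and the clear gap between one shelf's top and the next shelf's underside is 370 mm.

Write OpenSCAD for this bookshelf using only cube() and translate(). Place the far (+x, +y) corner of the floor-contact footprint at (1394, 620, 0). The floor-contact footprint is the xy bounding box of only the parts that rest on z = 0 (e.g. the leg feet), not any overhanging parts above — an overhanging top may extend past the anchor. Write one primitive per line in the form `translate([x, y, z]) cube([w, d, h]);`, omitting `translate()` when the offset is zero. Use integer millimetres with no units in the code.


translate([435, 380, 0]) cube([32, 240, 2045]);
translate([1362, 380, 0]) cube([32, 240, 2045]);
translate([467, 380, 0]) cube([895, 240, 23]);
translate([467, 380, 393]) cube([895, 240, 23]);
translate([467, 380, 786]) cube([895, 240, 23]);
translate([467, 380, 1179]) cube([895, 240, 23]);
translate([467, 380, 1572]) cube([895, 240, 23]);
translate([467, 380, 1965]) cube([895, 240, 23]);


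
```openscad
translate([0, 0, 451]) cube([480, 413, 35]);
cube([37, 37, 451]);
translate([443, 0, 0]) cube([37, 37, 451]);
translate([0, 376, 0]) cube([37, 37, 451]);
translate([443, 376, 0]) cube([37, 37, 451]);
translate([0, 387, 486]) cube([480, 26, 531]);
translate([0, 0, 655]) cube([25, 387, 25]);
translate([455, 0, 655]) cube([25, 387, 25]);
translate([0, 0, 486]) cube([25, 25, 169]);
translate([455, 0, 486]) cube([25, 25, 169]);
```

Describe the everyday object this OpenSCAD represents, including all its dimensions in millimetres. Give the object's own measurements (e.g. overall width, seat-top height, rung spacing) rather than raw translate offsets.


A chair. The seat is a 480×413×35 mm slab with its top at z = 486 mm, on four 37×37 mm corner legs (flush with the seat edges, standing on z = 0). A flat backrest 26 mm thick, 531 mm tall, spans the full seat width and rises from the seat top along its +y edge, rear face flush with the rear of the seat. Two armrests of 25×25 mm section run along each side from the seat's front edge to the front of the backrest, top faces 194 mm above the seat top and outer faces flush with the seat's x-edges; a 25×25 mm post under the front of each armrest stands on the seat at the front corner.


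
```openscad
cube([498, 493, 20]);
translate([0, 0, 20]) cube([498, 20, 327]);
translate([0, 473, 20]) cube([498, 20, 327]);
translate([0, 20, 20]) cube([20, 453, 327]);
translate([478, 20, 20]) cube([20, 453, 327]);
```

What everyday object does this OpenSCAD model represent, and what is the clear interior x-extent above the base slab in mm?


An open box. The internal width is 458 mm.

A 498×493 base slab with four walls standing on it — an open box. The base is 498 mm wide and the walls are 20 mm thick, so the internal width is 498 − 2 × 20 = 458 mm.


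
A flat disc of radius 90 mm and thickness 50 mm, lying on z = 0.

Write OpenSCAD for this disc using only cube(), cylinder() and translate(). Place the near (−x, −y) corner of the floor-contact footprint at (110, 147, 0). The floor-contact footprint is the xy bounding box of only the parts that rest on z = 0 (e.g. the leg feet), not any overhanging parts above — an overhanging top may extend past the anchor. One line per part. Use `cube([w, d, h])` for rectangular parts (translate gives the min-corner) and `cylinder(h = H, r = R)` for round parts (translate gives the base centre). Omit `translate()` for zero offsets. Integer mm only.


translate([200, 237, 0]) cylinder(h = 50, r = 90);


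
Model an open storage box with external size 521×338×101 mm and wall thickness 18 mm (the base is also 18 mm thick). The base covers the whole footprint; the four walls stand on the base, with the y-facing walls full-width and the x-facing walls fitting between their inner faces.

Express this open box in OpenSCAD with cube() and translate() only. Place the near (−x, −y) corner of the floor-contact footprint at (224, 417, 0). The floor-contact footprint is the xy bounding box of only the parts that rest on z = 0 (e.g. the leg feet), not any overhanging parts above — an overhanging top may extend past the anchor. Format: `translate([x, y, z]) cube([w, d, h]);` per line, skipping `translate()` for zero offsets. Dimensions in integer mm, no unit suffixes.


translate([224, 417, 0]) cube([521, 338, 18]);
translate([224, 417, 18]) cube([521, 18, 83]);
translate([224, 737, 18]) cube([521, 18, 83]);
translate([224, 435, 18]) cube([18, 302, 83]);
translate([727, 435, 18]) cube([18, 302, 83]);


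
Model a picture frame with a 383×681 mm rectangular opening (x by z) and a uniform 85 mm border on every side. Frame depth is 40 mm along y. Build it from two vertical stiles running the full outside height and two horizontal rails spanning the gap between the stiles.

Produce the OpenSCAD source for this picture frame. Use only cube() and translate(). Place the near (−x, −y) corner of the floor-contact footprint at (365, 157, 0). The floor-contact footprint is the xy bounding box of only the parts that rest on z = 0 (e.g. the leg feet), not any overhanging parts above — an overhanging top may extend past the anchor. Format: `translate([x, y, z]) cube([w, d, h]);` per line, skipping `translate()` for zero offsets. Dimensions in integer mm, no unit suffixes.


translate([365, 157, 0]) cube([85, 40, 851]);
translate([833, 157, 0]) cube([85, 40, 851]);
translate([450, 157, 0]) cube([383, 40, 85]);
translate([450, 157, 766]) cube([383, 40, 85]);


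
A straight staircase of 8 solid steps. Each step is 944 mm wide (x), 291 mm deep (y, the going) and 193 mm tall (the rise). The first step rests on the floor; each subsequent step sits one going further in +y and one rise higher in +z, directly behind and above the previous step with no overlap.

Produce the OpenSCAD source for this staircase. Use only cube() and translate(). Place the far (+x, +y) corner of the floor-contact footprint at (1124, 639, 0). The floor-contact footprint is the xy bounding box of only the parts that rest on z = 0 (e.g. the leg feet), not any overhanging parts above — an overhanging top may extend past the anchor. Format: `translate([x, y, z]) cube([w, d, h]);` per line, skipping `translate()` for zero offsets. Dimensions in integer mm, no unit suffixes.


translate([180, 348, 0]) cube([944, 291, 193]);
translate([180, 639, 193]) cube([944, 291, 193]);
translate([180, 930, 386]) cube([944, 291, 193]);
translate([180, 1221, 579]) cube([944, 291, 193]);
translate([180, 1512, 772]) cube([944, 291, 193]);
translate([180, 1803, 965]) cube([944, 291, 193]);
translate([180, 2094, 1158]) cube([944, 291, 193]);
translate([180, 2385, 1351]) cube([944, 291, 193]);


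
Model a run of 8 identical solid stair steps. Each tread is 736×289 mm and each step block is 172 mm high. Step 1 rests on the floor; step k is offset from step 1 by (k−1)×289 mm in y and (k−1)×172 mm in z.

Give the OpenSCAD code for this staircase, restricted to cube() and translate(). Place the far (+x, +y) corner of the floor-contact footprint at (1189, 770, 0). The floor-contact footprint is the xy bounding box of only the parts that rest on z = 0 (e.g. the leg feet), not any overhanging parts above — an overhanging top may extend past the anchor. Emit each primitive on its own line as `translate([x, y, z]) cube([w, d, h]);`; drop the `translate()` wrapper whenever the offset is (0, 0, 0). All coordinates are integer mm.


translate([453, 481, 0]) cube([736, 289, 172]);
translate([453, 770, 172]) cube([736, 289, 172]);
translate([453, 1059, 344]) cube([736, 289, 172]);
translate([453, 1348, 516]) cube([736, 289, 172]);
translate([453, 1637, 688]) cube([736, 289, 172]);
translate([453, 1926, 860]) cube([736, 289, 172]);
translate([453, 2215, 1032]) cube([736, 289, 172]);
translate([453, 2504, 1204]) cube([736, 289, 172]);


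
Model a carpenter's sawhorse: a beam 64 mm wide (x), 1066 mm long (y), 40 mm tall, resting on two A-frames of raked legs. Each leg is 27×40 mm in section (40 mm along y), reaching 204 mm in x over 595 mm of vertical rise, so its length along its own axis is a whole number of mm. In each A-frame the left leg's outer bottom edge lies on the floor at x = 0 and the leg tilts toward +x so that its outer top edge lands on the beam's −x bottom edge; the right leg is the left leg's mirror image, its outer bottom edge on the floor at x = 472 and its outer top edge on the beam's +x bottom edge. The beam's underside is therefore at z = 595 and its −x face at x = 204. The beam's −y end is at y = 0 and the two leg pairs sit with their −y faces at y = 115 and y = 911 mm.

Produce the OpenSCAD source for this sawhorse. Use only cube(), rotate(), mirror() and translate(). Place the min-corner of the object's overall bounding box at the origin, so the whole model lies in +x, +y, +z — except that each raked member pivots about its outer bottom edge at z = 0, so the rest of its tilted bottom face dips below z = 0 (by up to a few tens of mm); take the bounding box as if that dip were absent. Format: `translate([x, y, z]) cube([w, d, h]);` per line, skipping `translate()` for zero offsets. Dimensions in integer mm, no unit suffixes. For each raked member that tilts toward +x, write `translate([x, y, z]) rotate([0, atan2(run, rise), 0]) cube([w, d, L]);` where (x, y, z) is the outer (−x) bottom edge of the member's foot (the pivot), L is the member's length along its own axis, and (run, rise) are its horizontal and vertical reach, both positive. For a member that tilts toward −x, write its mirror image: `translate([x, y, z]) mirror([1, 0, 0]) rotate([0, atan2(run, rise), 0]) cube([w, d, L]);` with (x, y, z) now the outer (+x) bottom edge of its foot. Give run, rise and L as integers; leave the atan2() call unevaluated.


translate([204, 0, 595]) cube([64, 1066, 40]);
translate([0, 115, 0]) rotate([0, atan2(204, 595), 0]) cube([27, 40, 629]);
translate([472, 115, 0]) mirror([1, 0, 0]) rotate([0, atan2(204, 595), 0]) cube([27, 40, 629]);
translate([0, 911, 0]) rotate([0, atan2(204, 595), 0]) cube([27, 40, 629]);
translate([472, 911, 0]) mirror([1, 0, 0]) rotate([0, atan2(204, 595), 0]) cube([27, 40, 629]);


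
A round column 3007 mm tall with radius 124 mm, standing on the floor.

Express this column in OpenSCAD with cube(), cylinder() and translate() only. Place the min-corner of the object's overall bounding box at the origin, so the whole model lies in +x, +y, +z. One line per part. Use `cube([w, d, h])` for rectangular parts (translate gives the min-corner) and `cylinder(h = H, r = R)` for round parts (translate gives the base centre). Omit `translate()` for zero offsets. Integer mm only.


translate([124, 124, 0]) cylinder(h = 3007, r = 124);


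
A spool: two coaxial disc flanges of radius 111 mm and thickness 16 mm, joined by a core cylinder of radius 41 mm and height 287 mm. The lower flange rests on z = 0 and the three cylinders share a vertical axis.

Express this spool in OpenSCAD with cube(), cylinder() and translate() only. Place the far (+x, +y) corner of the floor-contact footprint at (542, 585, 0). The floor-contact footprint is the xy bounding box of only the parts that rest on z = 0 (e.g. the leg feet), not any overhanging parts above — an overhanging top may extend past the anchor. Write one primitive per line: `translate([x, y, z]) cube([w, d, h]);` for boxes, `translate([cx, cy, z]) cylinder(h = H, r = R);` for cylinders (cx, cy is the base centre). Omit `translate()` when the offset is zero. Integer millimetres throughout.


translate([431, 474, 0]) cylinder(h = 16, r = 111);
translate([431, 474, 16]) cylinder(h = 287, r = 41);
translate([431, 474, 303]) cylinder(h = 16, r = 111);


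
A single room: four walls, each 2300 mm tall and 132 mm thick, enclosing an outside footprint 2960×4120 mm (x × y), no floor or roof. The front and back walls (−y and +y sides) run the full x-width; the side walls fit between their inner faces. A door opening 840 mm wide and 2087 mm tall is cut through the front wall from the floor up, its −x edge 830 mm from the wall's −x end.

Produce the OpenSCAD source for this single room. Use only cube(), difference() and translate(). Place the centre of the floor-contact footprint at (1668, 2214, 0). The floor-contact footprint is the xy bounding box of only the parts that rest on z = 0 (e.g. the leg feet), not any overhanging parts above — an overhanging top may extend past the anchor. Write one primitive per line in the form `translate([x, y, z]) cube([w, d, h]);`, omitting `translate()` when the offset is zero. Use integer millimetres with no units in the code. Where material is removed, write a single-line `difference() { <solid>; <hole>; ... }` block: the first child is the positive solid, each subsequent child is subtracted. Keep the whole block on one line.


difference() { translate([188, 154, 0]) cube([2960, 132, 2300]); translate([1018, 154, 0]) cube([840, 132, 2087]); }
translate([188, 4142, 0]) cube([2960, 132, 2300]);
translate([188, 286, 0]) cube([132, 3856, 2300]);
translate([3016, 286, 0]) cube([132, 3856, 2300]);


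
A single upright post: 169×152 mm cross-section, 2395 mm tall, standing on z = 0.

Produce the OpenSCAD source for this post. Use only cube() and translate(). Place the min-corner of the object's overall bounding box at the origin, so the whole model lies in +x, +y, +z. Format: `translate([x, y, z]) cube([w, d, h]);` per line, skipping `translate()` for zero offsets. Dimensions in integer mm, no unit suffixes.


cube([169, 152, 2395]);


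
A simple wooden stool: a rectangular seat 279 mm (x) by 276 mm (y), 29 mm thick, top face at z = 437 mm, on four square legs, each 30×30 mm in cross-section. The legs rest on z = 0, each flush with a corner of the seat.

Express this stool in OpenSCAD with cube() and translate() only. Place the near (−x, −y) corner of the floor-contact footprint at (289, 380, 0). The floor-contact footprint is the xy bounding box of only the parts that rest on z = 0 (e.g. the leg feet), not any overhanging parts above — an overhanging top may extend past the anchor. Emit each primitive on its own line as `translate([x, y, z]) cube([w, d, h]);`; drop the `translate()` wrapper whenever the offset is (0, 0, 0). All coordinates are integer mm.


translate([289, 380, 408]) cube([279, 276, 29]);
translate([289, 380, 0]) cube([30, 30, 408]);
translate([538, 380, 0]) cube([30, 30, 408]);
translate([289, 626, 0]) cube([30, 30, 408]);
translate([538, 626, 0]) cube([30, 30, 408]);


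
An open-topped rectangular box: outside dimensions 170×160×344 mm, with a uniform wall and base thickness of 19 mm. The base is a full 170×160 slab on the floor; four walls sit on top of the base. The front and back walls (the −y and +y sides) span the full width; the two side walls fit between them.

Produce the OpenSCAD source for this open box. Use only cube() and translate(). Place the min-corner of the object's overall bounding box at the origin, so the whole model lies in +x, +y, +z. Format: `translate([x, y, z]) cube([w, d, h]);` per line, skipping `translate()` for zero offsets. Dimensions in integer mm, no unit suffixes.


cube([170, 160, 19]);
translate([0, 0, 19]) cube([170, 19, 325]);
translate([0, 141, 19]) cube([170, 19, 325]);
translate([0, 19, 19]) cube([19, 122, 325]);
translate([151, 19, 19]) cube([19, 122, 325]);


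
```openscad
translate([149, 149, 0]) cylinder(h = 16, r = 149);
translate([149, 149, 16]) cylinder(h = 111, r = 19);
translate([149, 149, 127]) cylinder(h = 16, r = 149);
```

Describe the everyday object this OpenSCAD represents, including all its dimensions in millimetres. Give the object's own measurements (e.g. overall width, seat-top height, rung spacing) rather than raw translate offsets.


A spool: two coaxial disc flanges of radius 149 mm and thickness 16 mm, joined by a core cylinder of radius 19 mm and height 111 mm. The lower flange rests on z = 0 and the three cylinders share a vertical axis.


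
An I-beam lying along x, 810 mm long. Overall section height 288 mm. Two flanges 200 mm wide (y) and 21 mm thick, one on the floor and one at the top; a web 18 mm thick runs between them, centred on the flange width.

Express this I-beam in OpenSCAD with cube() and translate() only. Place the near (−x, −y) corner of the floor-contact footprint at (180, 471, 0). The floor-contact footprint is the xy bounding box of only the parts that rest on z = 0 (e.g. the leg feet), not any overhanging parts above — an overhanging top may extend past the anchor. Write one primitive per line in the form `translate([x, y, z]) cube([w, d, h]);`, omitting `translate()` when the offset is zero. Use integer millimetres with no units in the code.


translate([180, 471, 0]) cube([810, 200, 21]);
translate([180, 562, 21]) cube([810, 18, 246]);
translate([180, 471, 267]) cube([810, 200, 21]);


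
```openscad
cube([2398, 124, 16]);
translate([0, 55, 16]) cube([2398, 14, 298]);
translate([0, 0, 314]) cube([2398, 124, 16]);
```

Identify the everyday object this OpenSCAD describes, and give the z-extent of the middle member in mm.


An I-beam. The web height is 298 mm.

Two wide flanges with a thin centred web — an I-beam. Overall 330 mm minus two 16 mm flanges gives a web of 330 − 2·16 = 298 mm.


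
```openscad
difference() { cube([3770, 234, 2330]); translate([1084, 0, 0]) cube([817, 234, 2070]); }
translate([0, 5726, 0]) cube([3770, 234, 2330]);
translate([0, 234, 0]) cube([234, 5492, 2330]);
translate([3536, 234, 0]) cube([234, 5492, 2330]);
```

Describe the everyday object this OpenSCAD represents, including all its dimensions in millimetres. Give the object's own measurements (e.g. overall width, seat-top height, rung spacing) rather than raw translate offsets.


A single room: four walls, each 2330 mm tall and 234 mm thick, enclosing an outside footprint 3770×5960 mm (x × y), no floor or roof. The front and back walls (−y and +y sides) run the full x-width; the side walls fit between their inner faces. A door opening 817 mm wide and 2070 mm tall is cut through the front wall from the floor up, its −x edge 1084 mm from the wall's −x end.


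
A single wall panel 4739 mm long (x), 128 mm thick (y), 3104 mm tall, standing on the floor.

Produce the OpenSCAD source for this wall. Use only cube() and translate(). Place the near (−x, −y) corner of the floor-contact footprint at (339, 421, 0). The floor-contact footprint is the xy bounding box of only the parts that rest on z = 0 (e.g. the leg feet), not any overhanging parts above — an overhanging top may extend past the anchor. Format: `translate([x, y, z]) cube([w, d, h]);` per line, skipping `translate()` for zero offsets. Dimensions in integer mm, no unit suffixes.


translate([339, 421, 0]) cube([4739, 128, 3104]);


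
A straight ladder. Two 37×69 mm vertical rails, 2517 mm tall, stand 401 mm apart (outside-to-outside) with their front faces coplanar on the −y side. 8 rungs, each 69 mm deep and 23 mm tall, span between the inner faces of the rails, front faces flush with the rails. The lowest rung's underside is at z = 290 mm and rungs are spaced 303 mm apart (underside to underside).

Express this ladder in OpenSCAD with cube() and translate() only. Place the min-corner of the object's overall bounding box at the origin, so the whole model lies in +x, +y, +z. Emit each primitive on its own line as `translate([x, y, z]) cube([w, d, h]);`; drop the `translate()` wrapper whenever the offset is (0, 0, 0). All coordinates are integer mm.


// rung span = 401 - 2*37 = 327
// rung[k] z = 290 + k*303
cube([37, 69, 2517]);
translate([364, 0, 0]) cube([37, 69, 2517]);
translate([37, 0, 290]) cube([327, 69, 23]);
translate([37, 0, 593]) cube([327, 69, 23]);
translate([37, 0, 896]) cube([327, 69, 23]);
translate([37, 0, 1199]) cube([327, 69, 23]);
translate([37, 0, 1502]) cube([327, 69, 23]);
translate([37, 0, 1805]) cube([327, 69, 23]);
translate([37, 0, 2108]) cube([327, 69, 23]);
translate([37, 0, 2411]) cube([327, 69, 23]);
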